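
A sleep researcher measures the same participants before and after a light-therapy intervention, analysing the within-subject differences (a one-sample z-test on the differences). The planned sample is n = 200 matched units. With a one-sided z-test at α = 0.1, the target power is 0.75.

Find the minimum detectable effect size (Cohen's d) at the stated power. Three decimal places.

d ≈ 0.138

Required noncentrality: δ = z_{0.1} + z_{0.25} = 1.282 + 0.674 = 1.956.
δ = d·√n ⇒ d = δ/√n = 1.956/√200 = 0.1383.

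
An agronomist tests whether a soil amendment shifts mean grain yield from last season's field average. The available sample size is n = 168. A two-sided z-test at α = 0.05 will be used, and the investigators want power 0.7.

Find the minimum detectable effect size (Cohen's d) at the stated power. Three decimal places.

d ≈ 0.192

Required noncentrality: δ = z_{0.025} + z_{0.30} = 1.960 + 0.524 = 2.484.
(The second rejection-region term Φ(−δ − z_{α/2}) is negligible and dropped.)
δ = d·√n ⇒ d = δ/√n = 2.484/√168 = 0.1917.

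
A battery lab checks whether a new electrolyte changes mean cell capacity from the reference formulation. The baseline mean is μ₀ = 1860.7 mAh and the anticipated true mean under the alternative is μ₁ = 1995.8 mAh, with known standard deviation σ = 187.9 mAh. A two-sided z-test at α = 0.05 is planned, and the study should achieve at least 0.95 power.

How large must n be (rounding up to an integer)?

Standardized effect: d = |μ₁ − μ₀| / σ = |1995.8 − 1860.7| / 187.9 = 0.7190
For power 0.95 need Φ(δ − z_{0.025}) = 0.95, so δ = z_{0.025} + z_{0.05} = 1.960 + 1.645 = 3.605.
(For δ > 0 the lower-tail rejection region contributes negligibly to power, so the one-term inversion is standard.)
δ = d·√n ⇒ n = (δ/d)² = (3.605 / 0.7190)² = 25.14.
Rounding up, n = 26.

n = 26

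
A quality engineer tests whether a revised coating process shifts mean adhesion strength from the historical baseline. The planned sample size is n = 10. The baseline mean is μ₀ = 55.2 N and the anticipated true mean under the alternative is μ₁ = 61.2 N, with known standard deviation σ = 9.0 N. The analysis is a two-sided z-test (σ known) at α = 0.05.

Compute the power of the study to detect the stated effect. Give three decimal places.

Standardized effect: d = |μ₁ − μ₀| / σ = |61.2 − 55.2| / 9.0 = 0.6667
Noncentrality parameter: δ = d·√n = 0.6667 × √10 = 2.1082
Two-sided α = 0.05 → critical value z_{0.025} = 1.960.
Power = Φ(δ − 1.960) + Φ(−δ − 1.960) = Φ(0.148) + Φ(-4.068) = 0.5589 + 0.0000 = 0.5589.

Power ≈ 0.559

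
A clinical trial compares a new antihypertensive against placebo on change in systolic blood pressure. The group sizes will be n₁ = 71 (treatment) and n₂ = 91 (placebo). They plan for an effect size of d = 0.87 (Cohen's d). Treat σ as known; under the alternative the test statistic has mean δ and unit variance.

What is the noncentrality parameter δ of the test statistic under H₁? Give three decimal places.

δ ≈ 5.494

The noncentrality parameter scales effect size by the design's sample-size factor: δ = d / √(1/n₁ + 1/n₂) = 0.87 / √(1/71 + 1/91) = 5.4943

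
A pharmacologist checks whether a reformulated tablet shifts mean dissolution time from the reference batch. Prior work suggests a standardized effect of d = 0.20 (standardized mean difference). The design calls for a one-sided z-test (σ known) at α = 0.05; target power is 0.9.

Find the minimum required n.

For power 0.9 need Φ(δ − z_{0.05}) = 0.9, so δ = z_{0.05} + z_{0.10} = 1.645 + 1.282 = 2.926.
δ = d·√n ⇒ n = (δ/d)² = (2.926 / 0.20)² = 214.10.
Rounding up, n = 215.

n = 215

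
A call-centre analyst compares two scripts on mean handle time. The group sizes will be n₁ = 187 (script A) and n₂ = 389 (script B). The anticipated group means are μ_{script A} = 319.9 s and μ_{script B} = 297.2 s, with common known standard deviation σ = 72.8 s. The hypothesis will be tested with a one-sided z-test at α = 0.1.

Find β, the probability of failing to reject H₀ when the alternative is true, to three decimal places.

Standardized effect: d = |μ_{script A} − μ_{script B}| / σ = |319.9 − 297.2| / 72.8 = 0.3118
Noncentrality parameter: δ = d / √(1/n₁ + 1/n₂) = 0.3118 / √(1/187 + 1/389) = 3.5041
One-sided α = 0.1 → critical value z_{0.1} = 1.282.
Power = P(Z > 1.282 − δ) = Φ(2.223) = 0.9869.
Type II error: β = 1 − power = 1 − 0.9869 = 0.0131.

β ≈ 0.013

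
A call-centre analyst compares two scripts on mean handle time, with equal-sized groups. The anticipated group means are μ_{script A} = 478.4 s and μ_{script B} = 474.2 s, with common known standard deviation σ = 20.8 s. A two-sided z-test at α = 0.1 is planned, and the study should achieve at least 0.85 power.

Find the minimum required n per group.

n = 353 per group

Standardized effect: d = |μ_{script A} − μ_{script B}| / σ = |478.4 − 474.2| / 20.8 = 0.2019
Set Φ(δ − 1.645) = 0.85; then δ − 1.645 = Φ⁻¹(0.85) = 1.036, giving δ = 2.681.
(Ignoring the negligible lower-tail rejection probability gives the usual closed-form inversion.)
δ = d·√(n/2) ⇒ n = 2(δ/d)² = 2 × (2.681 / 0.2019)² = 352.65.
Rounding up, n = 353 per group.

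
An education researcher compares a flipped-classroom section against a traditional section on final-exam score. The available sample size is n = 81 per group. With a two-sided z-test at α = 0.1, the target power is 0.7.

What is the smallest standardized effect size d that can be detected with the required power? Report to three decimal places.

d ≈ 0.341

Required noncentrality: δ = z_{0.05} + z_{0.30} = 1.645 + 0.524 = 2.169.
(Lower-tail contribution to power is negligible for δ > 0.)
δ = d·√(n/2) ⇒ d = δ/√(n/2) = 2.169/√(81/2) = 0.3409.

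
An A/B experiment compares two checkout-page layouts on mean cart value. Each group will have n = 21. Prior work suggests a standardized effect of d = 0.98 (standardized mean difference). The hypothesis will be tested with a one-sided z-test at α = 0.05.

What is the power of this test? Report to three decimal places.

Noncentrality parameter: δ = d·√(n/2) = 0.98 × √(21/2) = 3.1756
Critical value for a one-sided test at α = 0.05: z_α = 1.645.
Power = Φ(δ − 1.645) = Φ(1.531) = 0.9371.

Power ≈ 0.937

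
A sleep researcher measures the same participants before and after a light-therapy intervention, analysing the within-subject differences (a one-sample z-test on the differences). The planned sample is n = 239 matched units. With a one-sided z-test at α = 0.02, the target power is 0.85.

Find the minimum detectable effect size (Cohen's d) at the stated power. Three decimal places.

d ≈ 0.200

Required noncentrality: δ = z_{0.02} + z_{0.15} = 2.054 + 1.036 = 3.090.
δ = d·√n ⇒ d = δ/√n = 3.090/√239 = 0.1999.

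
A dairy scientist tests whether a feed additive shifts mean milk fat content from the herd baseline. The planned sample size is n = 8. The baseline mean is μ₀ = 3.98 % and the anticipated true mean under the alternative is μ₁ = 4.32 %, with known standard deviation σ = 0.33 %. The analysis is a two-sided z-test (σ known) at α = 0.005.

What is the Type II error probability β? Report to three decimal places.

Standardized effect: d = |μ₁ − μ₀| / σ = |4.32 − 3.98| / 0.33 = 1.0303
Noncentrality parameter: λ = d·√n = 1.0303 × √8 = 2.9141
Critical value for a two-sided test at α = 0.005: z_{α/2} = 2.807.
Power = Φ(λ − 2.807) + Φ(−λ − 2.807) = Φ(0.107) + Φ(-5.721) = 0.5426 + 0.0000 = 0.5426.
Type II error: β = 1 − power = 1 − 0.5426 = 0.4574.

β ≈ 0.457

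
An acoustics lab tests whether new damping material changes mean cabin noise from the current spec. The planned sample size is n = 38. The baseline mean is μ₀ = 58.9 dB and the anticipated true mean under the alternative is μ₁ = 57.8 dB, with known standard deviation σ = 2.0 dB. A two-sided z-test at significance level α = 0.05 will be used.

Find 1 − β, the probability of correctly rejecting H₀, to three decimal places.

Power ≈ 0.924

Standardized effect: d = |μ₁ − μ₀| / σ = |57.8 − 58.9| / 2.0 = 0.5500
Noncentrality parameter: δ = d·√n = 0.5500 × √38 = 3.3904
Two-sided α = 0.05 → critical value z_{0.025} = 1.960.
Power = Φ(δ − 1.960) + Φ(−δ − 1.960) = Φ(1.430) + Φ(-5.350) = 0.9237 + 0.0000 = 0.9237.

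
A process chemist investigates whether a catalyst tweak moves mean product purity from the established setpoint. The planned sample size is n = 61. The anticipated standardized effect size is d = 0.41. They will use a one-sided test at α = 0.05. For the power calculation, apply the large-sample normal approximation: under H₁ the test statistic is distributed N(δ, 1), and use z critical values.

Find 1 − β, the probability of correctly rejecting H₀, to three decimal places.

Noncentrality parameter: δ = d·√n = 0.41 × √61 = 3.2022
One-sided α = 0.05 → critical value z_{0.05} = 1.645.
Power = Φ(δ − 1.645) = Φ(1.557) = 0.9403.

Power ≈ 0.940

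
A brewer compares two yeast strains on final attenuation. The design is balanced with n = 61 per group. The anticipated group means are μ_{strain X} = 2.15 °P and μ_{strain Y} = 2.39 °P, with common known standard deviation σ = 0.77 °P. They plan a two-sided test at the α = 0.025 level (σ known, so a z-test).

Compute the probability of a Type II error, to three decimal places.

β ≈ 0.698

Standardized effect: d = |μ_{strain X} − μ_{strain Y}| / σ = |2.15 − 2.39| / 0.77 = 0.3117
Noncentrality parameter: δ = d·√(n/2) = 0.3117 × √(61/2) = 1.7214
Two-sided α = 0.025 → critical value z_{0.0125} = 2.241.
Power = Φ(δ − 2.241) + Φ(−δ − 2.241) = Φ(-0.520) + Φ(-3.963) = 0.3015 + 0.0000 = 0.3016.
Type II error: β = 1 − power = 1 − 0.3016 = 0.6984.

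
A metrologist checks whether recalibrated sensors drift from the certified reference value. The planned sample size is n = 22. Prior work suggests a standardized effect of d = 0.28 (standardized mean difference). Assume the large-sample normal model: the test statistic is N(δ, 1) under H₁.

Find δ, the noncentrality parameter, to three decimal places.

The noncentrality parameter scales effect size by the design's sample-size factor: δ = d·√n = 0.28 × √22 = 1.3133

δ ≈ 1.313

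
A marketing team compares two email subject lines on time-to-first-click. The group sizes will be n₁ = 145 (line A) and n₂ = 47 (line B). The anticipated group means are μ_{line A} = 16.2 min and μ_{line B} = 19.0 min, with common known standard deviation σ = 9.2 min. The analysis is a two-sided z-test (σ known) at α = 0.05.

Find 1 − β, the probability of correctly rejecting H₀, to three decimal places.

Standardized effect: d = |μ_{line A} − μ_{line B}| / σ = |16.2 − 19.0| / 9.2 = 0.3043
Noncentrality parameter: δ = d / √(1/n₁ + 1/n₂) = 0.3043 / √(1/145 + 1/47) = 1.8132
Critical value for a two-sided test at α = 0.05: z_{α/2} = 1.960.
Power = Φ(δ − 1.960) + Φ(−δ − 1.960) = Φ(-0.147) + Φ(-3.773) = 0.4417 + 0.0001 = 0.4418.

Power ≈ 0.442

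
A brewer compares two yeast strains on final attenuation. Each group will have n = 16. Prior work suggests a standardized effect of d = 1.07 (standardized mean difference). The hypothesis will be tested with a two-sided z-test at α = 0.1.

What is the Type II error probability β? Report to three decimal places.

β ≈ 0.084

Noncentrality parameter: λ = d·√(n/2) = 1.07 × √(16/2) = 3.0264
Critical value for a two-sided test at α = 0.1: z_{α/2} = 1.645.
Power = Φ(λ − 1.645) + Φ(−λ − 1.645) = Φ(1.382) + Φ(-4.671) = 0.9164 + 0.0000 = 0.9164.
Type II error: β = 1 − power = 1 − 0.9164 = 0.0836.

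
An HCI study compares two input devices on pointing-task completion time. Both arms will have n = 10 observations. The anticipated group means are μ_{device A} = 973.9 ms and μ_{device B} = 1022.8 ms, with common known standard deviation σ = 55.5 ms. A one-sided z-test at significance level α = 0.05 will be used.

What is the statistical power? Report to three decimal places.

Standardized effect: d = |μ_{device A} − μ_{device B}| / σ = |973.9 − 1022.8| / 55.5 = 0.8811
Noncentrality parameter: δ = d·√(n/2) = 0.8811 × √(10/2) = 1.9702
Critical value for a one-sided test at α = 0.05: z_α = 1.645.
Power = P(Z > 1.645 − δ) = Φ(0.325) = 0.6275.

Power ≈ 0.628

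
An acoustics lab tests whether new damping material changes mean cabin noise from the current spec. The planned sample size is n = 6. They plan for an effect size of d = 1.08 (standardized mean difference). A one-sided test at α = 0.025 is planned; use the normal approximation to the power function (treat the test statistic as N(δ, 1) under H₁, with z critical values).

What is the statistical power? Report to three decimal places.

Noncentrality parameter: δ = d·√n = 1.08 × √6 = 2.6454
Critical value for a one-sided test at α = 0.025: z_α = 1.960.
Power = Φ(δ − 1.960) = Φ(0.685) = 0.7535.

Power ≈ 0.753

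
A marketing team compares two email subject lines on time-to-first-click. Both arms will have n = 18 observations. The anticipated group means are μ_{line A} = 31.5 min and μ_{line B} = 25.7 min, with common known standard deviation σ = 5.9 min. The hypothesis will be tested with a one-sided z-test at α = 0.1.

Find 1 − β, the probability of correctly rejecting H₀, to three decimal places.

Power ≈ 0.952

Standardized effect: d = |μ_{line A} − μ_{line B}| / σ = |31.5 − 25.7| / 5.9 = 0.9831
Noncentrality parameter: δ = d·√(n/2) = 0.9831 × √(18/2) = 2.9492
Critical value for a one-sided test at α = 0.1: z_α = 1.282.
Power = P(Z > 1.282 − δ) = Φ(1.668) = 0.9523.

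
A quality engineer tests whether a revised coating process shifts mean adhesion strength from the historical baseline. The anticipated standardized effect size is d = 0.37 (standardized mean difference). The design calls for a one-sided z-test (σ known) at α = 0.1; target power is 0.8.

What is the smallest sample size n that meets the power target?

Set Φ(δ − 1.282) = 0.8; then δ − 1.282 = Φ⁻¹(0.8) = 0.842, giving δ = 2.123.
δ = d·√n ⇒ n = (δ/d)² = (2.123 / 0.37)² = 32.93.
Rounding up, n = 33.

n = 33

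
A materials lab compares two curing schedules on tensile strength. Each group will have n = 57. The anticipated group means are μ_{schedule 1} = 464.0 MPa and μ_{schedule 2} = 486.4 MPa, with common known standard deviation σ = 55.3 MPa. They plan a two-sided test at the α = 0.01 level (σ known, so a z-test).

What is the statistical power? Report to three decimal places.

Power ≈ 0.340

Standardized effect: d = |μ_{schedule 1} − μ_{schedule 2}| / σ = |464.0 − 486.4| / 55.3 = 0.4051
Noncentrality parameter: δ = d·√(n/2) = 0.4051 × √(57/2) = 2.1624
Critical value for a two-sided test at α = 0.01: z_{α/2} = 2.576.
Power = Φ(δ − 2.576) + Φ(−δ − 2.576) = Φ(-0.413) + Φ(-4.738) = 0.3397 + 0.0000 = 0.3397.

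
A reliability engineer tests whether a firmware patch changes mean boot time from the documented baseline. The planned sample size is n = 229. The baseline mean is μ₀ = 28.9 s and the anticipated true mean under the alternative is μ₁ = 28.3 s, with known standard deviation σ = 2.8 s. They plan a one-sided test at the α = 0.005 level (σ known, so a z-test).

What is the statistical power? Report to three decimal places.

Standardized effect: d = |μ₁ − μ₀| / σ = |28.3 − 28.9| / 2.8 = 0.2143
Noncentrality parameter: λ = d·√n = 0.2143 × √229 = 3.2427
One-sided α = 0.005 → critical value z_{0.005} = 2.576.
Power = Φ(λ − 2.576) = Φ(0.667) = 0.7476.

Power ≈ 0.748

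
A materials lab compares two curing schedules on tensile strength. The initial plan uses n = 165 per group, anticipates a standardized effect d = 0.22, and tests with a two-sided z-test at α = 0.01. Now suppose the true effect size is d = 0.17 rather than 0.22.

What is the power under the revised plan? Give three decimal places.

With d = 0.17: δ = d·√(n/2) = 0.17 × √(165/2) = 1.5441. Critical value z_{0.005} = 2.576.
Revised power = Φ(δ − 2.576) + Φ(−δ − 2.576) = Φ(-1.032) + Φ(-4.120) = 0.1511 + 0.0000 = 0.1511.

Power ≈ 0.151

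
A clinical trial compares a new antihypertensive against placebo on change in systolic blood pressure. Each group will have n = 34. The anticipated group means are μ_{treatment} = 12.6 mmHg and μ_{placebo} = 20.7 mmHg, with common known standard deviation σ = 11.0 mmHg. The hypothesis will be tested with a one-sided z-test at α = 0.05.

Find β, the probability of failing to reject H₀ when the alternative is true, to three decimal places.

β ≈ 0.082

Standardized effect: d = |μ_{treatment} − μ_{placebo}| / σ = |12.6 − 20.7| / 11.0 = 0.7364
Noncentrality parameter: δ = d·√(n/2) = 0.7364 × √(34/2) = 3.0361
Critical value for a one-sided test at α = 0.05: z_α = 1.645.
Power = Φ(δ − 1.645) = Φ(1.391) = 0.9179.
Type II error: β = 1 − power = 1 − 0.9179 = 0.0821.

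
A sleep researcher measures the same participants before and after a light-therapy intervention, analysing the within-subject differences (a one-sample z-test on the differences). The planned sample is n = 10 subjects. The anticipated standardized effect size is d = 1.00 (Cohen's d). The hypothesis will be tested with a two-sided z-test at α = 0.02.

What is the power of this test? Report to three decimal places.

Noncentrality parameter: δ = d·√n = 1.00 × √10 = 3.1623
Critical value for a two-sided test at α = 0.02: z_{α/2} = 2.326.
Power = Φ(δ − 2.326) + Φ(−δ − 2.326) = Φ(0.836) + Φ(-5.489) = 0.7984 + 0.0000 = 0.7984.

Power ≈ 0.798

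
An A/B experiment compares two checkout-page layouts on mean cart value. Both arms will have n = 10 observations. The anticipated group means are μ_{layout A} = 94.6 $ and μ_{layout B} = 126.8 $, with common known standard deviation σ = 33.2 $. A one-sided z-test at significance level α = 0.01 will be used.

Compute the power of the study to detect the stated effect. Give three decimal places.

Power ≈ 0.437

Standardized effect: d = |μ_{layout A} − μ_{layout B}| / σ = |94.6 − 126.8| / 33.2 = 0.9699
Noncentrality parameter: δ = d·√(n/2) = 0.9699 × √(10/2) = 2.1687
One-sided α = 0.01 → critical value z_{0.01} = 2.326.
Power = P(Z > 2.326 − δ) = Φ(-0.158) = 0.4374.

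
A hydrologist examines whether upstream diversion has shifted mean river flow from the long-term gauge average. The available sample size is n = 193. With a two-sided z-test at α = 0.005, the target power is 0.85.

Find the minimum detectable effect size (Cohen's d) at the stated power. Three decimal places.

Need Φ(δ − 2.807) = 0.85, so δ = 2.807 + 1.036 = 3.843.
(The second rejection-region term Φ(−δ − z_{α/2}) is negligible and dropped.)
δ = d·√n ⇒ d = δ/√n = 3.843/√193 = 0.2767.

d ≈ 0.277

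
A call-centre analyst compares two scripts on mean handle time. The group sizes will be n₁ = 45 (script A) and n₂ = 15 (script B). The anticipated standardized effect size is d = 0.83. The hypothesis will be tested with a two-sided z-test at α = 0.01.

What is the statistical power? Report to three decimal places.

Noncentrality parameter: δ = d / √(1/n₁ + 1/n₂) = 0.83 / √(1/45 + 1/15) = 2.7839
Critical value for a two-sided test at α = 0.01: z_{α/2} = 2.576.
Power = Φ(δ − 2.576) + Φ(−δ − 2.576) = Φ(0.208) + Φ(-5.360) = 0.5824 + 0.0000 = 0.5824.

Power ≈ 0.582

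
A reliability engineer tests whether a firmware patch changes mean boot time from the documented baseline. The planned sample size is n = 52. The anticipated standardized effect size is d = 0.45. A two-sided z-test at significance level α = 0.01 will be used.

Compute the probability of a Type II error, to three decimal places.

Noncentrality parameter: δ = d·√n = 0.45 × √52 = 3.2450
Two-sided α = 0.01 → critical value z_{0.005} = 2.576.
Power = Φ(δ − 2.576) + Φ(−δ − 2.576) = Φ(0.669) + Φ(-5.821) = 0.7483 + 0.0000 = 0.7483.
Type II error: β = 1 − power = 1 − 0.7483 = 0.2517.

β ≈ 0.252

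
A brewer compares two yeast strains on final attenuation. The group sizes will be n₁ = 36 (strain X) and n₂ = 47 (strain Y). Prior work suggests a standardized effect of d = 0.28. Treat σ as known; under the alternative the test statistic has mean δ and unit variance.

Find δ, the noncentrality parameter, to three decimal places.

The noncentrality parameter scales effect size by the design's sample-size factor: δ = d / √(1/n₁ + 1/n₂) = 0.28 / √(1/36 + 1/47) = 1.2642

δ ≈ 1.264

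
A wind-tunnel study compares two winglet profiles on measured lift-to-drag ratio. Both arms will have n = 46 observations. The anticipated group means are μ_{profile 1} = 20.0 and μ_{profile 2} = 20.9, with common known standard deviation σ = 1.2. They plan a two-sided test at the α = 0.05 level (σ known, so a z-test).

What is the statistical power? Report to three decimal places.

Standardized effect: d = |μ_{profile 1} − μ_{profile 2}| / σ = |20.0 − 20.9| / 1.2 = 0.7500
Noncentrality parameter: δ = d·√(n/2) = 0.7500 × √(46/2) = 3.5969
Two-sided α = 0.05 → critical value z_{0.025} = 1.960.
Power = Φ(δ − 1.960) + Φ(−δ − 1.960) = Φ(1.637) + Φ(-5.557) = 0.9492 + 0.0000 = 0.9492.

Power ≈ 0.949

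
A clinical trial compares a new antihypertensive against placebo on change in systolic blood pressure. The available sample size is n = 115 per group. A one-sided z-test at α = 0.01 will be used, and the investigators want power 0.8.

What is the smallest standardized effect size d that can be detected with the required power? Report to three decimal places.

Required noncentrality: δ = z_{0.01} + z_{0.20} = 2.326 + 0.842 = 3.168.
δ = d·√(n/2) ⇒ d = δ/√(n/2) = 3.168/√(115/2) = 0.4178.

d ≈ 0.418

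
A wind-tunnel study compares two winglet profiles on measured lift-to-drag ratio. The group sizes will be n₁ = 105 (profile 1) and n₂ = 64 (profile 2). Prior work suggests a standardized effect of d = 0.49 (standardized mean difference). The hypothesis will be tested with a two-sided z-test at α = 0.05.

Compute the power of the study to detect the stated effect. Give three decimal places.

Noncentrality parameter: δ = d / √(1/n₁ + 1/n₂) = 0.49 / √(1/105 + 1/64) = 3.0898
Critical value for a two-sided test at α = 0.05: z_{α/2} = 1.960.
Power = Φ(δ − 1.960) + Φ(−δ − 1.960) = Φ(1.130) + Φ(-5.050) = 0.8707 + 0.0000 = 0.8707.

Power ≈ 0.871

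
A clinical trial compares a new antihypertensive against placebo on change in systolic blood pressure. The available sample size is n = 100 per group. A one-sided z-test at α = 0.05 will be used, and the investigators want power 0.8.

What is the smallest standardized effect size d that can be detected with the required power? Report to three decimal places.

d ≈ 0.352

Required noncentrality: δ = z_{0.05} + z_{0.20} = 1.645 + 0.842 = 2.486.
δ = d·√(n/2) ⇒ d = δ/√(n/2) = 2.486/√(100/2) = 0.3516.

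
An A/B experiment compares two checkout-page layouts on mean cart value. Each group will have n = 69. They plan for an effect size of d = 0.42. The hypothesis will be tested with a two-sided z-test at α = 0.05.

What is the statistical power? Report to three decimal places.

Power ≈ 0.694

Noncentrality parameter: δ = d·√(n/2) = 0.42 × √(69/2) = 2.4669
Two-sided α = 0.05 → critical value z_{0.025} = 1.960.
Power = Φ(δ − 1.960) + Φ(−δ − 1.960) = Φ(0.507) + Φ(-4.427) = 0.6939 + 0.0000 = 0.6939.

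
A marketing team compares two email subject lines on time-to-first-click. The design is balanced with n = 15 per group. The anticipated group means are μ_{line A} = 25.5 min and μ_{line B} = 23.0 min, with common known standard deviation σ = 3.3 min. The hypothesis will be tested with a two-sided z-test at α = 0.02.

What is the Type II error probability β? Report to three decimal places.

Standardized effect: d = |μ_{line A} − μ_{line B}| / σ = |25.5 − 23.0| / 3.3 = 0.7576
Noncentrality parameter: δ = d·√(n/2) = 0.7576 × √(15/2) = 2.0747
Critical value for a two-sided test at α = 0.02: z_{α/2} = 2.326.
Power = Φ(δ − 2.326) + Φ(−δ − 2.326) = Φ(-0.252) + Φ(-4.401) = 0.4007 + 0.0000 = 0.4007.
Type II error: β = 1 − power = 1 − 0.4007 = 0.5993.

β ≈ 0.599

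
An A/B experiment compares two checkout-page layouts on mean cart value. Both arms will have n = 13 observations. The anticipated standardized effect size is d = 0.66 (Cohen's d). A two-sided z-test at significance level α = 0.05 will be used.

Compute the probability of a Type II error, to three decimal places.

Noncentrality parameter: λ = d·√(n/2) = 0.66 × √(13/2) = 1.6827
Two-sided α = 0.05 → critical value z_{0.025} = 1.960.
Power = Φ(λ − 1.960) + Φ(−λ − 1.960) = Φ(-0.277) + Φ(-3.643) = 0.3908 + 0.0001 = 0.3909.
Type II error: β = 1 − power = 1 − 0.3909 = 0.6091.

β ≈ 0.609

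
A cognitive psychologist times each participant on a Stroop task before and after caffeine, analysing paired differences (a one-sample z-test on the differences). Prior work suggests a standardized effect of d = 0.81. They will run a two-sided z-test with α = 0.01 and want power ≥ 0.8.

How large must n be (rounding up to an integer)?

n = 18

Set Φ(δ − 2.576) = 0.8; then δ − 2.576 = Φ⁻¹(0.8) = 0.842, giving δ = 3.417.
(The Φ(−δ − z_{α/2}) term is vanishingly small for δ > 0 and is dropped in the standard sample-size formula.)
δ = d·√n ⇒ n = (δ/d)² = (3.417 / 0.81)² = 17.80.
Round up to the next whole unit.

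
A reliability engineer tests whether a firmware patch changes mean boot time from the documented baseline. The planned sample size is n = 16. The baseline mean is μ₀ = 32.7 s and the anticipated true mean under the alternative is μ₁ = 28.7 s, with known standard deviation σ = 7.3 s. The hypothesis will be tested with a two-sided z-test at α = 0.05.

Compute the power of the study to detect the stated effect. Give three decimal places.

Power ≈ 0.592

Standardized effect: d = |μ₁ − μ₀| / σ = |28.7 − 32.7| / 7.3 = 0.5479
Noncentrality parameter: δ = d·√n = 0.5479 × √16 = 2.1918
Two-sided α = 0.05 → critical value z_{0.025} = 1.960.
Power = Φ(δ − 1.960) + Φ(−δ − 1.960) = Φ(0.232) + Φ(-4.152) = 0.5917 + 0.0000 = 0.5917.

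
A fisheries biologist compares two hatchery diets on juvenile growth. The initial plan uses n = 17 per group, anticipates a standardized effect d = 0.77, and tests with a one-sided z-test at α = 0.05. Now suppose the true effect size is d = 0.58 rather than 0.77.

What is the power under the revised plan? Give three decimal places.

Power ≈ 0.518

With d = 0.58: δ = d·√(n/2) = 0.58 × √(17/2) = 1.6910. Critical value z_{0.05} = 1.645.
Revised power = Φ(δ − 1.645) = Φ(0.046) = 0.5184.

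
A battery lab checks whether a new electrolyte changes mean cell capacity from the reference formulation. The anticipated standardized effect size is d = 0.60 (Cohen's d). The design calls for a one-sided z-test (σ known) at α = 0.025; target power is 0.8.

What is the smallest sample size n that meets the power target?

For power 0.8 need Φ(δ − z_{0.025}) = 0.8, so δ = z_{0.025} + z_{0.20} = 1.960 + 0.842 = 2.802.
δ = d·√n ⇒ n = (δ/d)² = (2.802 / 0.60)² = 21.80.
Round up to the next whole unit.

n = 22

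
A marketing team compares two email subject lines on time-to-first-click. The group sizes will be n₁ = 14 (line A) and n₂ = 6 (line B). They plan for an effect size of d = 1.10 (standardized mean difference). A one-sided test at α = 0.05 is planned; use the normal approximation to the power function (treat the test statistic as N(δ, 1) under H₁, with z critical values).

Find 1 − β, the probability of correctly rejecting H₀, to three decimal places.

Noncentrality parameter: δ = d / √(1/n₁ + 1/n₂) = 1.10 / √(1/14 + 1/6) = 2.2543
One-sided α = 0.05 → critical value z_{0.05} = 1.645.
Power = P(Z > 1.645 − δ) = Φ(0.609) = 0.7289.

Power ≈ 0.729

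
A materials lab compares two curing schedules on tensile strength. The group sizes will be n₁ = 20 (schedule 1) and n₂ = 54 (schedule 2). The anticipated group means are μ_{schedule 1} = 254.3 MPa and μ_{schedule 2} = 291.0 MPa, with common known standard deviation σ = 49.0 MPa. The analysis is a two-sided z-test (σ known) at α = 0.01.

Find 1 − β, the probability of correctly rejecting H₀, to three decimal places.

Power ≈ 0.612

Standardized effect: d = |μ_{schedule 1} − μ_{schedule 2}| / σ = |254.3 − 291.0| / 49.0 = 0.7490
Noncentrality parameter: δ = d / √(1/n₁ + 1/n₂) = 0.7490 / √(1/20 + 1/54) = 2.8613
Two-sided α = 0.01 → critical value z_{0.005} = 2.576.
Power = Φ(δ − 2.576) + Φ(−δ − 2.576) = Φ(0.285) + Φ(-5.437) = 0.6124 + 0.0000 = 0.6124.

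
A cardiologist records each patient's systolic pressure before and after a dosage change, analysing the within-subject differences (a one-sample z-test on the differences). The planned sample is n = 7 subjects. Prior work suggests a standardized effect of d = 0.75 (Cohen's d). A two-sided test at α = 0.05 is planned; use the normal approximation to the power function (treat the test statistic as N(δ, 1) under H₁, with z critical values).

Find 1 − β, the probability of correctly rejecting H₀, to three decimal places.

Power ≈ 0.510

Noncentrality parameter: δ = d·√n = 0.75 × √7 = 1.9843
Two-sided α = 0.05 → critical value z_{0.025} = 1.960.
Power = Φ(δ − 1.960) + Φ(−δ − 1.960) = Φ(0.024) + Φ(-3.944) = 0.5097 + 0.0000 = 0.5098.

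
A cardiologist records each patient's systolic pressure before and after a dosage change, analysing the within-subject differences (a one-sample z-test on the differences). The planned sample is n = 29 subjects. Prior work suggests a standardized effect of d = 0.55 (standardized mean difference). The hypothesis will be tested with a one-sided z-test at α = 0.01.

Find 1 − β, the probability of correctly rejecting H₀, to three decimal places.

Noncentrality parameter: δ = d·√n = 0.55 × √29 = 2.9618
Critical value for a one-sided test at α = 0.01: z_α = 2.326.
Power = Φ(δ − 2.326) = Φ(0.635) = 0.7374.

Power ≈ 0.737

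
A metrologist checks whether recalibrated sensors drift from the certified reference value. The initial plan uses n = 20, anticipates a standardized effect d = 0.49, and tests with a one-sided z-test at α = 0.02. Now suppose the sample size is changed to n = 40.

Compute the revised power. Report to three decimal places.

With n = 40: δ = d·√n = 0.49 × √40 = 3.0990. Critical value z_{0.02} = 2.054.
Revised power = Φ(δ − 2.054) = Φ(1.045) = 0.8521.

Power ≈ 0.852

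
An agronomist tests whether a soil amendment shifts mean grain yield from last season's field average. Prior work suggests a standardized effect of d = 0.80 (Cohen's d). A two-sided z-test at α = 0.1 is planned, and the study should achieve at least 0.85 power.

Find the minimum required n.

Set Φ(δ − 1.645) = 0.85; then δ − 1.645 = Φ⁻¹(0.85) = 1.036, giving δ = 2.681.
(The Φ(−δ − z_{α/2}) term is vanishingly small for δ > 0 and is dropped in the standard sample-size formula.)
δ = d·√n ⇒ n = (δ/d)² = (2.681 / 0.80)² = 11.23.
Round up to the next whole unit.

n = 12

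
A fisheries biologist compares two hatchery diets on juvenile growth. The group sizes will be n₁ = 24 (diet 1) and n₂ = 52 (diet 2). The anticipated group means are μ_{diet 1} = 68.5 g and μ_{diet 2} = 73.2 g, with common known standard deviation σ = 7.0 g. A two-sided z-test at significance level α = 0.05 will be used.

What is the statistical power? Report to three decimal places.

Power ≈ 0.777

Standardized effect: d = |μ_{diet 1} − μ_{diet 2}| / σ = |68.5 − 73.2| / 7.0 = 0.6714
Noncentrality parameter: λ = d / √(1/n₁ + 1/n₂) = 0.6714 / √(1/24 + 1/52) = 2.7208
Two-sided α = 0.05 → critical value z_{0.025} = 1.960.
Power = Φ(λ − 1.960) + Φ(−λ − 1.960) = Φ(0.761) + Φ(-4.681) = 0.7766 + 0.0000 = 0.7766.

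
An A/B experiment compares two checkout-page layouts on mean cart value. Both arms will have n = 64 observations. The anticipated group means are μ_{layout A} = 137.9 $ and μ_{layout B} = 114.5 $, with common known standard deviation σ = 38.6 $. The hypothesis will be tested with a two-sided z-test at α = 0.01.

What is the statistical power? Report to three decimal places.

Power ≈ 0.803

Standardized effect: d = |μ_{layout A} − μ_{layout B}| / σ = |137.9 − 114.5| / 38.6 = 0.6062
Noncentrality parameter: δ = d·√(n/2) = 0.6062 × √(64/2) = 3.4293
Two-sided α = 0.01 → critical value z_{0.005} = 2.576.
Power = Φ(δ − 2.576) + Φ(−δ − 2.576) = Φ(0.853) + Φ(-6.005) = 0.8033 + 0.0000 = 0.8033.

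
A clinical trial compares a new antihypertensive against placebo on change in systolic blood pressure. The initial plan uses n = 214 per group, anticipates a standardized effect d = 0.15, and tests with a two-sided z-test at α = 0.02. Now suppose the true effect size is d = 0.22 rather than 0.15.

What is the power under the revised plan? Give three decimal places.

With d = 0.22: δ = d·√(n/2) = 0.22 × √(214/2) = 2.2757. Critical value z_{0.01} = 2.326.
Revised power = Φ(δ − 2.326) + Φ(−δ − 2.326) = Φ(-0.051) + Φ(-4.602) = 0.4798 + 0.0000 = 0.4798.

Power ≈ 0.480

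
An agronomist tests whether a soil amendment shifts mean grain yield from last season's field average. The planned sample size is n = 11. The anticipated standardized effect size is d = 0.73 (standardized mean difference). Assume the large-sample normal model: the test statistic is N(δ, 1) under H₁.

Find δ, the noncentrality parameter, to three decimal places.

δ ≈ 2.421

δ = d·√n = 0.73 × √11 = 2.4211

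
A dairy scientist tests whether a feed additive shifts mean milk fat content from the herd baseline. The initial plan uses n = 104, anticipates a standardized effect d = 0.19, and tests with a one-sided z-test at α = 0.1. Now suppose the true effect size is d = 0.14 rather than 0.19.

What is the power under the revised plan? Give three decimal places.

With d = 0.14: δ = d·√n = 0.14 × √104 = 1.4277. Critical value z_{0.1} = 1.282.
Revised power = Φ(δ − 1.282) = Φ(0.146) = 0.5581.

Power ≈ 0.558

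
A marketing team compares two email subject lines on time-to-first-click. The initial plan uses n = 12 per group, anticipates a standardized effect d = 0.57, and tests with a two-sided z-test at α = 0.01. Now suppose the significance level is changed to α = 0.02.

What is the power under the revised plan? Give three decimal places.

Power ≈ 0.176

δ = d·√(n/2) = 0.57 × √(12/2) = 1.3962 (unchanged). New critical value: z_{0.01} = 2.326.
Revised power = Φ(δ − 2.326) + Φ(−δ − 2.326) = Φ(-0.930) + Φ(-3.723) = 0.1761 + 0.0001 = 0.1762.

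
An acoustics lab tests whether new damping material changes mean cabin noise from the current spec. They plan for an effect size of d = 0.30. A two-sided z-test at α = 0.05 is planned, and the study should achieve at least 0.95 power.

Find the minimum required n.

Set Φ(δ − 1.960) = 0.95; then δ − 1.960 = Φ⁻¹(0.95) = 1.645, giving δ = 3.605.
(The Φ(−δ − z_{α/2}) term is vanishingly small for δ > 0 and is dropped in the standard sample-size formula.)
δ = d·√n ⇒ n = (δ/d)² = (3.605 / 0.30)² = 144.39.
Round up to the next whole unit.

n = 145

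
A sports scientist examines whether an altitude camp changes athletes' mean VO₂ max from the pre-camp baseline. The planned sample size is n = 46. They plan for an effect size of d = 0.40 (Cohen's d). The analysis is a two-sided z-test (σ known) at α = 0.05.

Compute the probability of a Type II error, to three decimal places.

Noncentrality parameter: δ = d·√n = 0.40 × √46 = 2.7129
Critical value for a two-sided test at α = 0.05: z_{α/2} = 1.960.
Power = Φ(δ − 1.960) + Φ(−δ − 1.960) = Φ(0.753) + Φ(-4.673) = 0.7743 + 0.0000 = 0.7743.
Type II error: β = 1 − power = 1 − 0.7743 = 0.2257.

β ≈ 0.226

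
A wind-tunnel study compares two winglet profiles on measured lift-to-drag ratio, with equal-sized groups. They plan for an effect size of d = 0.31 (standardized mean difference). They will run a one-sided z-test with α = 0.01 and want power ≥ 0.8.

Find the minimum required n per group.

Set Φ(δ − 2.326) = 0.8; then δ − 2.326 = Φ⁻¹(0.8) = 0.842, giving δ = 3.168.
δ = d·√(n/2) ⇒ n = 2(δ/d)² = 2 × (3.168 / 0.31)² = 208.87.
Round up to the next whole unit.

n = 209 per group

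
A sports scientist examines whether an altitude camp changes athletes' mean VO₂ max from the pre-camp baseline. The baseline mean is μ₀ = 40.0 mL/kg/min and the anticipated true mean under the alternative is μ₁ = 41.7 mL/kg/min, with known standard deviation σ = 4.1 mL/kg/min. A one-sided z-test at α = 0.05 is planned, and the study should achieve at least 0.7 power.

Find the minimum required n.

Standardized effect: d = |μ₁ − μ₀| / σ = |41.7 − 40.0| / 4.1 = 0.4146
For power 0.7 need Φ(δ − z_{0.05}) = 0.7, so δ = z_{0.05} + z_{0.30} = 1.645 + 0.524 = 2.169.
δ = d·√n ⇒ n = (δ/d)² = (2.169 / 0.4146)² = 27.37.
Round up to the next whole unit.

n = 28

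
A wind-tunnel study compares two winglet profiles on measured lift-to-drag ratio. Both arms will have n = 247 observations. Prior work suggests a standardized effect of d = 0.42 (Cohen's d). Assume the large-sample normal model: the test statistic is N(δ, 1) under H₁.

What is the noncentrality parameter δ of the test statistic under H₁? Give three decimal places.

δ = d·√(n/2) = 0.42 × √(247/2) = 4.6675

δ ≈ 4.667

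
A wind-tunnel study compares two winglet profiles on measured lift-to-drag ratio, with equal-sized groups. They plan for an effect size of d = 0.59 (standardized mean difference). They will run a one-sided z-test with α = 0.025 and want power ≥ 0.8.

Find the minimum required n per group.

For power 0.8 need Φ(δ − z_{0.025}) = 0.8, so δ = z_{0.025} + z_{0.20} = 1.960 + 0.842 = 2.802.
δ = d·√(n/2) ⇒ n = 2(δ/d)² = 2 × (2.802 / 0.59)² = 45.10.
Rounding up, n = 46 per group.

n = 46 per group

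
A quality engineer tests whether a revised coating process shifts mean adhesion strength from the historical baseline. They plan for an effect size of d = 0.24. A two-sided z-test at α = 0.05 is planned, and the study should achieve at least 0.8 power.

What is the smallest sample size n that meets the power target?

For power 0.8 need Φ(δ − z_{0.025}) = 0.8, so δ = z_{0.025} + z_{0.20} = 1.960 + 0.842 = 2.802.
(Ignoring the negligible lower-tail rejection probability gives the usual closed-form inversion.)
δ = d·√n ⇒ n = (δ/d)² = (2.802 / 0.24)² = 136.27.
Round up to the next whole unit.

n = 137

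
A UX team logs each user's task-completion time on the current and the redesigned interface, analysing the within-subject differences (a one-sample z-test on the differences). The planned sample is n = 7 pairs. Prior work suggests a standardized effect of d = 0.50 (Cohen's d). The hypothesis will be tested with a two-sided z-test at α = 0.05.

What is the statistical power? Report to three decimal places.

Power ≈ 0.263

Noncentrality parameter: δ = d·√n = 0.50 × √7 = 1.3229
Critical value for a two-sided test at α = 0.05: z_{α/2} = 1.960.
Power = Φ(δ − 1.960) + Φ(−δ − 1.960) = Φ(-0.637) + Φ(-3.283) = 0.2620 + 0.0005 = 0.2625.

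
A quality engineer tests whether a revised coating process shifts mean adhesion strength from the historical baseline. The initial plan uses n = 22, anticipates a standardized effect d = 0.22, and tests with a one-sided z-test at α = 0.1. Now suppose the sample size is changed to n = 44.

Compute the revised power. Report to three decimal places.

With n = 44: δ = d·√n = 0.22 × √44 = 1.4593. Critical value z_{0.1} = 1.282.
Revised power = Φ(δ − 1.282) = Φ(0.178) = 0.5705.

Power ≈ 0.571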